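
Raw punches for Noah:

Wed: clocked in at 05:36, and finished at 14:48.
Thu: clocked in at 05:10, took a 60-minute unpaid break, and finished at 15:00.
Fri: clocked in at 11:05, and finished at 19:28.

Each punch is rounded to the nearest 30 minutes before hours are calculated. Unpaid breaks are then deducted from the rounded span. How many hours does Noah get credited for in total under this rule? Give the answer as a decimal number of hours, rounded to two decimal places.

Wed: in 05:36→05:30, out 14:48→15:00; 9 h 30 min
Thu: in 05:10→05:00, out 15:00→15:00; 10 h 0 min − 60 min = 9 h 0 min
Fri: in 11:05→11:00, out 19:28→19:30; 8 h 30 min
Total credited: 27 h 0 min.

27.00 hours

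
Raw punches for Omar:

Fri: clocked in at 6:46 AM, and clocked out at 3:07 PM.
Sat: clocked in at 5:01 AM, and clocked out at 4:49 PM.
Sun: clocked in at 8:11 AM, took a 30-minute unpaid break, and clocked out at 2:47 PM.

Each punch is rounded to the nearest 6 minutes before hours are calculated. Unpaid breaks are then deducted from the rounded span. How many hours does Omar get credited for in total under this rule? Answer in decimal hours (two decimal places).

26.20 hours

Fri: in 6:46 AM→6:48 AM, out 3:07 PM→3:06 PM; 8 h 18 min
Sat: in 5:01 AM→5:00 AM, out 4:49 PM→4:48 PM; 11 h 48 min
Sun: in 8:11 AM→8:12 AM, out 2:47 PM→2:48 PM; 6 h 36 min − 30 min = 6 h 6 min
Total credited: 26 h 12 min.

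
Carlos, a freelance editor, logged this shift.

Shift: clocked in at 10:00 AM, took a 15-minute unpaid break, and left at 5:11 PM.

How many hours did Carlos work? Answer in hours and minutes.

6 h 56 min

Shift: 10:00 AM–5:11 PM = 7 h 11 min; less 15 min break → 6 h 56 min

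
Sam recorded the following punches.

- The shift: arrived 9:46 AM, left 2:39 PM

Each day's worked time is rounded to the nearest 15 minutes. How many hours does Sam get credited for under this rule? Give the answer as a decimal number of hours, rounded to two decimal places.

The shift: 9:46 AM–2:39 PM = 4 h 53 min → rounds to 5 h 0 min

5.00 hours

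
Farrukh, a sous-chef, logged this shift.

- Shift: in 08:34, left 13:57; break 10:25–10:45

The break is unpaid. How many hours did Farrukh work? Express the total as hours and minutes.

5 h 3 min

Shift: 08:34–13:57 = 5 h 23 min; less 20 min break → 5 h 3 min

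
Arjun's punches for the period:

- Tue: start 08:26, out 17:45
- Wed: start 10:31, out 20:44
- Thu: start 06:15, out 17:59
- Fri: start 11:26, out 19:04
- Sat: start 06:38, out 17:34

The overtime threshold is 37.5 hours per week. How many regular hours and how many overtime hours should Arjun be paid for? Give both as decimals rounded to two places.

Tue: 08:26–17:45 = 9 h 19 min
Wed: 10:31–20:44 = 10 h 13 min
Thu: 06:15–17:59 = 11 h 44 min
Fri: 11:26–19:04 = 7 h 38 min
Sat: 06:38–17:34 = 10 h 56 min
Total worked: 49 h 50 min = 49.83 h.
Threshold 37.5 h → overtime 12 h 20 min, regular 37 h 30 min.

Regular 37.50 hours, overtime 12.33 hours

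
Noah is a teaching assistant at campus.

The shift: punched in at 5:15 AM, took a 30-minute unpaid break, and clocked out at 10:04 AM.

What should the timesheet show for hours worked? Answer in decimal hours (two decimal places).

4.32 hours

The shift: 5:15 AM–10:04 AM = 4 h 49 min; less 30 min break → 4 h 19 min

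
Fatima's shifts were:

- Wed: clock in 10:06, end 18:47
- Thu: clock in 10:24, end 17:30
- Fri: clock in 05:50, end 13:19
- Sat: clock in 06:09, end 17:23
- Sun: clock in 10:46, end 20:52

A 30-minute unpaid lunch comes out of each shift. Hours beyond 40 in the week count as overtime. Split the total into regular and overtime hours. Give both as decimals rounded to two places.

Regular 40.00 hours, overtime 2.10 hours

Wed: 10:06–18:47 = 8 h 41 min; less 30 min break → 8 h 11 min
Thu: 10:24–17:30 = 7 h 6 min; less 30 min break → 6 h 36 min
Fri: 05:50–13:19 = 7 h 29 min; less 30 min break → 6 h 59 min
Sat: 06:09–17:23 = 11 h 14 min; less 30 min break → 10 h 44 min
Sun: 10:46–20:52 = 10 h 6 min; less 30 min break → 9 h 36 min
Total worked: 42 h 6 min = 42.10 h.
Threshold 40 h → overtime 2 h 6 min, regular 40 h 0 min.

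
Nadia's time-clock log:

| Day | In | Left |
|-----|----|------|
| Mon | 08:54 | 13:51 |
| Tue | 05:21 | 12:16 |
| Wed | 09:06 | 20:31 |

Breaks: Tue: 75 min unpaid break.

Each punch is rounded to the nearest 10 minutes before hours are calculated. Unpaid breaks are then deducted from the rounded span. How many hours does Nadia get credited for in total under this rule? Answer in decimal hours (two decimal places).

22.08 hours

Mon: in 08:54→08:50, out 13:51→13:50; 5 h 0 min
Tue: in 05:21→05:20, out 12:16→12:20; 7 h 0 min − 75 min = 5 h 45 min
Wed: in 09:06→09:10, out 20:31→20:30; 11 h 20 min
Total credited: 22 h 5 min.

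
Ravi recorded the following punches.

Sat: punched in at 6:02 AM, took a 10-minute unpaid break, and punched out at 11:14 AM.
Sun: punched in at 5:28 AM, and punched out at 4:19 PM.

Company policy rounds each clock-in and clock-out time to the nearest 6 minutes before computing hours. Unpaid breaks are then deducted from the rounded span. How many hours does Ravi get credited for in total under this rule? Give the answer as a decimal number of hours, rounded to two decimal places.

Sat: in 6:02 AM→6:00 AM, out 11:14 AM→11:12 AM; 5 h 12 min − 10 min = 5 h 2 min
Sun: in 5:28 AM→5:30 AM, out 4:19 PM→4:18 PM; 10 h 48 min
Total credited: 15 h 50 min.

15.83 hours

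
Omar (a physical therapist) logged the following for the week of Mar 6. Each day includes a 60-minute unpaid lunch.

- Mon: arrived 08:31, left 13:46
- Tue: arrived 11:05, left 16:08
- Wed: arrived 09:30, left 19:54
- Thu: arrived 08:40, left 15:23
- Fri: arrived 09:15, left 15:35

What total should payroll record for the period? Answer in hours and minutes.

Mon: 08:31–13:46 = 5 h 15 min; less 60 min break → 4 h 15 min
Tue: 11:05–16:08 = 5 h 3 min; less 60 min break → 4 h 3 min
Wed: 09:30–19:54 = 10 h 24 min; less 60 min break → 9 h 24 min
Thu: 08:40–15:23 = 6 h 43 min; less 60 min break → 5 h 43 min
Fri: 09:15–15:35 = 6 h 20 min; less 60 min break → 5 h 20 min
Total: 4 h 15 min + 4 h 3 min + 9 h 24 min + 5 h 43 min + 5 h 20 min = 28 h 45 min.

28 h 45 min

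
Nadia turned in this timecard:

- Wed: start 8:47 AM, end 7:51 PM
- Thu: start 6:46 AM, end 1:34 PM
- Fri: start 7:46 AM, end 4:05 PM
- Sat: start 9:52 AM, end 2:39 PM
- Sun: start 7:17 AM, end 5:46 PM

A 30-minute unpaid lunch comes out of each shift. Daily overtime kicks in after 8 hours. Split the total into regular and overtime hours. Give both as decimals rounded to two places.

Wed: 8:47 AM–7:51 PM = 11 h 4 min; less 30 min break → 10 h 34 min
Thu: 6:46 AM–1:34 PM = 6 h 48 min; less 30 min break → 6 h 18 min
Fri: 7:46 AM–4:05 PM = 8 h 19 min; less 30 min break → 7 h 49 min
Sat: 9:52 AM–2:39 PM = 4 h 47 min; less 30 min break → 4 h 17 min
Sun: 7:17 AM–5:46 PM = 10 h 29 min; less 30 min break → 9 h 59 min
Wed reg 8 h 0 min / OT 2 h 34 min; Thu reg 6 h 18 min / OT 0 h 0 min; Fri reg 7 h 49 min / OT 0 h 0 min; Sat reg 4 h 17 min / OT 0 h 0 min; Sun reg 8 h 0 min / OT 1 h 59 min.
Totals: regular 34 h 24 min, overtime 4 h 33 min.

Regular 34.40 hours, overtime 4.55 hours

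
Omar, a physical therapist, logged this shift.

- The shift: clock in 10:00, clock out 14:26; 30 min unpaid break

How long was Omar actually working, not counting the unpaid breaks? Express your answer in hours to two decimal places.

3.93 hours

The shift: 10:00–14:26 = 4 h 26 min; less 30 min break → 3 h 56 min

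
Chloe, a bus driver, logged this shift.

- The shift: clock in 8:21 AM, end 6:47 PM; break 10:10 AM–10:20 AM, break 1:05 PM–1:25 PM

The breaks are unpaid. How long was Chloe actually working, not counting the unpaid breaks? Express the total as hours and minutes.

9 h 56 min

The shift: 8:21 AM–6:47 PM = 10 h 26 min; less 30 min break → 9 h 56 min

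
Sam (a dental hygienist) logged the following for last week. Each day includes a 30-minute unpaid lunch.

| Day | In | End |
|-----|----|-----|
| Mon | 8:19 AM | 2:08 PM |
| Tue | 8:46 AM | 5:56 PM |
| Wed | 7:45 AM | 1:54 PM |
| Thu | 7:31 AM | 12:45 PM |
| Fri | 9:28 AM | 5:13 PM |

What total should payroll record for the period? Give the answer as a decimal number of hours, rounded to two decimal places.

Mon: 8:19 AM–2:08 PM = 5 h 49 min; less 30 min break → 5 h 19 min
Tue: 8:46 AM–5:56 PM = 9 h 10 min; less 30 min break → 8 h 40 min
Wed: 7:45 AM–1:54 PM = 6 h 9 min; less 30 min break → 5 h 39 min
Thu: 7:31 AM–12:45 PM = 5 h 14 min; less 30 min break → 4 h 44 min
Fri: 9:28 AM–5:13 PM = 7 h 45 min; less 30 min break → 7 h 15 min
Total: 5 h 19 min + 8 h 40 min + 5 h 39 min + 4 h 44 min + 7 h 15 min = 31 h 37 min.

31.62 hours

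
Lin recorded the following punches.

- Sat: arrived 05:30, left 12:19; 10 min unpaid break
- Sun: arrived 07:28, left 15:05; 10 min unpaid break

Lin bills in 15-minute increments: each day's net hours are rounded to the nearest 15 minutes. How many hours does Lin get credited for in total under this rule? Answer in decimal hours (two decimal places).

Sat: 05:30–12:19 = 6 h 49 min − 10 min = 6 h 39 min → rounds to 6 h 45 min
Sun: 07:28–15:05 = 7 h 37 min − 10 min = 7 h 27 min → rounds to 7 h 30 min
Total credited: 14 h 15 min.

14.25 hours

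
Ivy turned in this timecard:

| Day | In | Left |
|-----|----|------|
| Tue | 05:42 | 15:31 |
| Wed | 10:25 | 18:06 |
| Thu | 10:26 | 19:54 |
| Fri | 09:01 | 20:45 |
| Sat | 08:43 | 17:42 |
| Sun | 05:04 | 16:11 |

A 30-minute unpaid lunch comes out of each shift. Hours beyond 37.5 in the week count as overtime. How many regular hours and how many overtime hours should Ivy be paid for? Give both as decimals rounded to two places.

Regular 37.50 hours, overtime 18.30 hours

Tue: 05:42–15:31 = 9 h 49 min; less 30 min break → 9 h 19 min
Wed: 10:25–18:06 = 7 h 41 min; less 30 min break → 7 h 11 min
Thu: 10:26–19:54 = 9 h 28 min; less 30 min break → 8 h 58 min
Fri: 09:01–20:45 = 11 h 44 min; less 30 min break → 11 h 14 min
Sat: 08:43–17:42 = 8 h 59 min; less 30 min break → 8 h 29 min
Sun: 05:04–16:11 = 11 h 7 min; less 30 min break → 10 h 37 min
Total worked: 55 h 48 min = 55.80 h.
Threshold 37.5 h → overtime 18 h 18 min, regular 37 h 30 min.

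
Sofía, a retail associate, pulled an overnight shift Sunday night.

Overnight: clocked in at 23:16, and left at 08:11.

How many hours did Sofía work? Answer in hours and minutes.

Overnight: 23:16 → midnight = 0 h 44 min; midnight → 08:11 = 8 h 11 min; span 8 h 55 min

8 h 55 min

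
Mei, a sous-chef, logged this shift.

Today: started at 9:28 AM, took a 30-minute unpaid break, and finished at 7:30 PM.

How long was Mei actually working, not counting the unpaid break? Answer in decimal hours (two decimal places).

9.53 hours

Today: 9:28 AM–7:30 PM = 10 h 2 min; less 30 min break → 9 h 32 min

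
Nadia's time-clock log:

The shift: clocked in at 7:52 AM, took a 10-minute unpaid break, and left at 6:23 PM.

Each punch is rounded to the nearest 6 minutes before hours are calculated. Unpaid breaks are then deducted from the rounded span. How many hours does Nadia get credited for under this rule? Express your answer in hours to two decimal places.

10.33 hours

The shift: in 7:52 AM→7:54 AM, out 6:23 PM→6:24 PM; 10 h 30 min − 10 min = 10 h 20 min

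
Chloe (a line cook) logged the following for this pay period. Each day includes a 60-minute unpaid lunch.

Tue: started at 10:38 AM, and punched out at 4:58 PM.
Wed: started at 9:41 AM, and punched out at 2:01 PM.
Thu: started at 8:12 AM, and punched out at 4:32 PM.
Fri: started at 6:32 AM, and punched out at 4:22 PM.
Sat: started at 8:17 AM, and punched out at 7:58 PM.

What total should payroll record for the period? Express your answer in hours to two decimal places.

Tue: 10:38 AM–4:58 PM = 6 h 20 min; less 60 min break → 5 h 20 min
Wed: 9:41 AM–2:01 PM = 4 h 20 min; less 60 min break → 3 h 20 min
Thu: 8:12 AM–4:32 PM = 8 h 20 min; less 60 min break → 7 h 20 min
Fri: 6:32 AM–4:22 PM = 9 h 50 min; less 60 min break → 8 h 50 min
Sat: 8:17 AM–7:58 PM = 11 h 41 min; less 60 min break → 10 h 41 min
Total: 5 h 20 min + 3 h 20 min + 7 h 20 min + 8 h 50 min + 10 h 41 min = 35 h 31 min.

35.52 hours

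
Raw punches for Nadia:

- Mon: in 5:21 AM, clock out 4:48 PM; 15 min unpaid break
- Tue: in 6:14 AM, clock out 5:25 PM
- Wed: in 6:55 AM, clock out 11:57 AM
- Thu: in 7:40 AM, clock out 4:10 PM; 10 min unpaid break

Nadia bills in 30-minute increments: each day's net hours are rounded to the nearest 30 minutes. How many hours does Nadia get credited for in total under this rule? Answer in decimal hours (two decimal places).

35.50 hours

Mon: 5:21 AM–4:48 PM = 11 h 27 min − 15 min = 11 h 12 min → rounds to 11 h 0 min
Tue: 6:14 AM–5:25 PM = 11 h 11 min → rounds to 11 h 0 min
Wed: 6:55 AM–11:57 AM = 5 h 2 min → rounds to 5 h 0 min
Thu: 7:40 AM–4:10 PM = 8 h 30 min − 10 min = 8 h 20 min → rounds to 8 h 30 min
Total credited: 35 h 30 min.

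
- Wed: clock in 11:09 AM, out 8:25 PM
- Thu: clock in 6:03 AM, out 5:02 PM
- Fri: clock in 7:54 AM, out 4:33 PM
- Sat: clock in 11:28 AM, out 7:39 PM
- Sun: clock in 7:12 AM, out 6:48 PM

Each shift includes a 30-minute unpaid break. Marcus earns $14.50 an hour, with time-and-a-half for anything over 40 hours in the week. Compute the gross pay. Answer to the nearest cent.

$714.49

Wed: 11:09 AM–8:25 PM = 9 h 16 min; less 30 min break → 8 h 46 min
Thu: 6:03 AM–5:02 PM = 10 h 59 min; less 30 min break → 10 h 29 min
Fri: 7:54 AM–4:33 PM = 8 h 39 min; less 30 min break → 8 h 9 min
Sat: 11:28 AM–7:39 PM = 8 h 11 min; less 30 min break → 7 h 41 min
Sun: 7:12 AM–6:48 PM = 11 h 36 min; less 30 min break → 11 h 6 min
Total worked: 46 h 11 min = 2771 min.
Regular 40 h 0 min = 2400 min at $14.50/h; overtime 6 h 11 min = 371 min at $21.75/h.
Pay = (2400 × $14.50 + 371 × $21.75) ÷ 60 = $714.49.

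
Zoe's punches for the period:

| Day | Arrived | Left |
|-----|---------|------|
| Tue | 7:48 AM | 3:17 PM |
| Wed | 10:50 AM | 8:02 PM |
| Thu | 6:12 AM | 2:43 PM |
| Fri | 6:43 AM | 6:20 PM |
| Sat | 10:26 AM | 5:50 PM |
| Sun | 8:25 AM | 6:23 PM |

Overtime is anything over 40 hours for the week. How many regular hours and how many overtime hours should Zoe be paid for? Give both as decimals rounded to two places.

Regular 40.00 hours, overtime 14.18 hours

Tue: 7:48 AM–3:17 PM = 7 h 29 min
Wed: 10:50 AM–8:02 PM = 9 h 12 min
Thu: 6:12 AM–2:43 PM = 8 h 31 min
Fri: 6:43 AM–6:20 PM = 11 h 37 min
Sat: 10:26 AM–5:50 PM = 7 h 24 min
Sun: 8:25 AM–6:23 PM = 9 h 58 min
Total worked: 54 h 11 min = 54.18 h.
Threshold 40 h → overtime 14 h 11 min, regular 40 h 0 min.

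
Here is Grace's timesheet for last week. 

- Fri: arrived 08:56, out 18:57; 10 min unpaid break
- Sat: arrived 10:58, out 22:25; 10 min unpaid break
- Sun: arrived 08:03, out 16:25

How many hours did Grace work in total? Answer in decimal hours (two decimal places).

Fri: 08:56–18:57 = 10 h 1 min; less 10 min break → 9 h 51 min
Sat: 10:58–22:25 = 11 h 27 min; less 10 min break → 11 h 17 min
Sun: 08:03–16:25 = 8 h 22 min
Total: 9 h 51 min + 11 h 17 min + 8 h 22 min = 29 h 30 min.

29.50 hours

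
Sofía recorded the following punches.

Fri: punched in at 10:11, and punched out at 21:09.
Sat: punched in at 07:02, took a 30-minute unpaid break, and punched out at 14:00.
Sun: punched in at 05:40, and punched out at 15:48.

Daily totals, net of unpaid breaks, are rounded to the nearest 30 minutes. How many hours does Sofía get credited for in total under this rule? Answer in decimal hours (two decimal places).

Fri: 10:11–21:09 = 10 h 58 min → rounds to 11 h 0 min
Sat: 07:02–14:00 = 6 h 58 min − 30 min = 6 h 28 min → rounds to 6 h 30 min
Sun: 05:40–15:48 = 10 h 8 min → rounds to 10 h 0 min
Total credited: 27 h 30 min.

27.50 hours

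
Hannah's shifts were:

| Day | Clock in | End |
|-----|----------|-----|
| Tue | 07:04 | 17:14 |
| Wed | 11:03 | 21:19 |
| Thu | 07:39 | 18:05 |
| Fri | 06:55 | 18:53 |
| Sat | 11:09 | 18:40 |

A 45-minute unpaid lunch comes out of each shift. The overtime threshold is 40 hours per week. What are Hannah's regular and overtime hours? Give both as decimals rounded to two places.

Regular 40.00 hours, overtime 6.60 hours

Tue: 07:04–17:14 = 10 h 10 min; less 45 min break → 9 h 25 min
Wed: 11:03–21:19 = 10 h 16 min; less 45 min break → 9 h 31 min
Thu: 07:39–18:05 = 10 h 26 min; less 45 min break → 9 h 41 min
Fri: 06:55–18:53 = 11 h 58 min; less 45 min break → 11 h 13 min
Sat: 11:09–18:40 = 7 h 31 min; less 45 min break → 6 h 46 min
Total worked: 46 h 36 min = 46.60 h.
Threshold 40 h → overtime 6 h 36 min, regular 40 h 0 min.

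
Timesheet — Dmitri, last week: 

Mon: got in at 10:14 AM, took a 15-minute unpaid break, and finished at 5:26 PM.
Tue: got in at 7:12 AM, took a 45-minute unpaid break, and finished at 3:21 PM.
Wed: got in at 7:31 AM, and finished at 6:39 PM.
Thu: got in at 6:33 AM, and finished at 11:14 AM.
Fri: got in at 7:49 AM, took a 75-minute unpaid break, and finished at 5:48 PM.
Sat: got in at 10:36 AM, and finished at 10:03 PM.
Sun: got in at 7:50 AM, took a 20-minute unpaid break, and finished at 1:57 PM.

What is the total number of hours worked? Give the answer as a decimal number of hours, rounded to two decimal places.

Mon: 10:14 AM–5:26 PM = 7 h 12 min; less 15 min break → 6 h 57 min
Tue: 7:12 AM–3:21 PM = 8 h 9 min; less 45 min break → 7 h 24 min
Wed: 7:31 AM–6:39 PM = 11 h 8 min
Thu: 6:33 AM–11:14 AM = 4 h 41 min
Fri: 7:49 AM–5:48 PM = 9 h 59 min; less 75 min break → 8 h 44 min
Sat: 10:36 AM–10:03 PM = 11 h 27 min
Sun: 7:50 AM–1:57 PM = 6 h 7 min; less 20 min break → 5 h 47 min
Total: 6 h 57 min + 7 h 24 min + 11 h 8 min + 4 h 41 min + 8 h 44 min + 11 h 27 min + 5 h 47 min = 56 h 8 min.

56.13 hours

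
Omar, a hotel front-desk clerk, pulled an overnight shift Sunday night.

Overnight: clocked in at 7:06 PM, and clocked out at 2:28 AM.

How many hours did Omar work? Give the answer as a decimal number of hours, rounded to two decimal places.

7.37 hours

Overnight: 7:06 PM → midnight = 4 h 54 min; midnight → 2:28 AM = 2 h 28 min; span 7 h 22 min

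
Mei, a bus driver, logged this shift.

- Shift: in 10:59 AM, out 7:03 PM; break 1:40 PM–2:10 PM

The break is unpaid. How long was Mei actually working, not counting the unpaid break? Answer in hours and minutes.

Shift: 10:59 AM–7:03 PM = 8 h 4 min; less 30 min break → 7 h 34 min

7 h 34 min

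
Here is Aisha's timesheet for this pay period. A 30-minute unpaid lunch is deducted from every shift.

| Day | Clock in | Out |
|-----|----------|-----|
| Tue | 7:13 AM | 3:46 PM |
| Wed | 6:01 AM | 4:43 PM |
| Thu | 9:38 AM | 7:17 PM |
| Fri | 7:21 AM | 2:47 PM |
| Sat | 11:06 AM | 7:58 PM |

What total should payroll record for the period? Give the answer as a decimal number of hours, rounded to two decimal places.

42.70 hours

Tue: 7:13 AM–3:46 PM = 8 h 33 min; less 30 min break → 8 h 3 min
Wed: 6:01 AM–4:43 PM = 10 h 42 min; less 30 min break → 10 h 12 min
Thu: 9:38 AM–7:17 PM = 9 h 39 min; less 30 min break → 9 h 9 min
Fri: 7:21 AM–2:47 PM = 7 h 26 min; less 30 min break → 6 h 56 min
Sat: 11:06 AM–7:58 PM = 8 h 52 min; less 30 min break → 8 h 22 min
Total: 8 h 3 min + 10 h 12 min + 9 h 9 min + 6 h 56 min + 8 h 22 min = 42 h 42 min.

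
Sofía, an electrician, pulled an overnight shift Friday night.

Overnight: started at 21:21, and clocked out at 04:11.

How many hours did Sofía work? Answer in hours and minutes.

6 h 50 min

Overnight: 21:21 → midnight = 2 h 39 min; midnight → 04:11 = 4 h 11 min; span 6 h 50 min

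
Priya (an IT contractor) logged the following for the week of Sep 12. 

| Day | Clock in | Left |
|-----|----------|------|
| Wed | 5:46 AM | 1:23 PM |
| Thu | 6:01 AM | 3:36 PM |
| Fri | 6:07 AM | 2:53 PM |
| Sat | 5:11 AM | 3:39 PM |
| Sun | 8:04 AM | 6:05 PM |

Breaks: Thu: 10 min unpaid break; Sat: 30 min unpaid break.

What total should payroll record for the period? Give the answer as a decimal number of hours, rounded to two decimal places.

Wed: 5:46 AM–1:23 PM = 7 h 37 min
Thu: 6:01 AM–3:36 PM = 9 h 35 min; less 10 min break → 9 h 25 min
Fri: 6:07 AM–2:53 PM = 8 h 46 min
Sat: 5:11 AM–3:39 PM = 10 h 28 min; less 30 min break → 9 h 58 min
Sun: 8:04 AM–6:05 PM = 10 h 1 min
Total: 7 h 37 min + 9 h 25 min + 8 h 46 min + 9 h 58 min + 10 h 1 min = 45 h 47 min.

45.78 hours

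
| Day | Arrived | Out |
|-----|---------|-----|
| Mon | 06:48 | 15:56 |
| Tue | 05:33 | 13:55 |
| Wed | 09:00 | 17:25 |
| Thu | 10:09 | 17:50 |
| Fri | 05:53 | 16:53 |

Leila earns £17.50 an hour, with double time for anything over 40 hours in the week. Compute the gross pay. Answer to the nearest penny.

Mon: 06:48–15:56 = 9 h 8 min
Tue: 05:33–13:55 = 8 h 22 min
Wed: 09:00–17:25 = 8 h 25 min
Thu: 10:09–17:50 = 7 h 41 min
Fri: 05:53–16:53 = 11 h 0 min
Total worked: 44 h 36 min = 2676 min.
Regular 40 h 0 min = 2400 min at £17.50/h; overtime 4 h 36 min = 276 min at £35.00/h.
Pay = (2400 × £17.50 + 276 × £35.00) ÷ 60 = £861.00.

£861.00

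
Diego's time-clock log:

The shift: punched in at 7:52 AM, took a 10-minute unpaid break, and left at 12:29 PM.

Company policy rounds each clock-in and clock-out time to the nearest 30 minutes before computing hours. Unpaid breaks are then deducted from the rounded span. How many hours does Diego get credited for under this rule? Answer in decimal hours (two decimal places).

The shift: in 7:52 AM→8:00 AM, out 12:29 PM→12:30 PM; 4 h 30 min − 10 min = 4 h 20 min

4.33 hours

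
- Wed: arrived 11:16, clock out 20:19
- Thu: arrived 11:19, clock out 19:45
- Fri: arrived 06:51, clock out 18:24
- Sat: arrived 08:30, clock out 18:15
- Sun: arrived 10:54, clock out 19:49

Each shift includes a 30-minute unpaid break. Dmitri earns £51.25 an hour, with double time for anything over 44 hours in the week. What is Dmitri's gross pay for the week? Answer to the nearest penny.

£2378.00

Wed: 11:16–20:19 = 9 h 3 min; less 30 min break → 8 h 33 min
Thu: 11:19–19:45 = 8 h 26 min; less 30 min break → 7 h 56 min
Fri: 06:51–18:24 = 11 h 33 min; less 30 min break → 11 h 3 min
Sat: 08:30–18:15 = 9 h 45 min; less 30 min break → 9 h 15 min
Sun: 10:54–19:49 = 8 h 55 min; less 30 min break → 8 h 25 min
Total worked: 45 h 12 min = 2712 min.
Regular 44 h 0 min = 2640 min at £51.25/h; overtime 1 h 12 min = 72 min at £102.50/h.
Pay = (2640 × £51.25 + 72 × £102.50) ÷ 60 = £2378.00.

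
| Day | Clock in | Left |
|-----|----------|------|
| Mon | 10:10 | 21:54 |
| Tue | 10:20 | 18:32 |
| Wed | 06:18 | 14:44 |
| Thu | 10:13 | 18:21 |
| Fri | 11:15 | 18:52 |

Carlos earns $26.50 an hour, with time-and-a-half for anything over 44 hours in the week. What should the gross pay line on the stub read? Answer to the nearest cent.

$1170.64

Mon: 10:10–21:54 = 11 h 44 min
Tue: 10:20–18:32 = 8 h 12 min
Wed: 06:18–14:44 = 8 h 26 min
Thu: 10:13–18:21 = 8 h 8 min
Fri: 11:15–18:52 = 7 h 37 min
Total worked: 44 h 7 min = 2647 min.
Regular 44 h 0 min = 2640 min at $26.50/h; overtime 0 h 7 min = 7 min at $39.75/h.
Pay = (2640 × $26.50 + 7 × $39.75) ÷ 60 = $1170.64.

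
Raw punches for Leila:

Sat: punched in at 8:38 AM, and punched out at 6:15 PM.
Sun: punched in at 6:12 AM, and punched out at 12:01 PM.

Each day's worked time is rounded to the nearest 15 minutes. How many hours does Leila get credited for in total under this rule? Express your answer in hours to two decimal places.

Sat: 8:38 AM–6:15 PM = 9 h 37 min → rounds to 9 h 30 min
Sun: 6:12 AM–12:01 PM = 5 h 49 min → rounds to 5 h 45 min
Total credited: 15 h 15 min.

15.25 hours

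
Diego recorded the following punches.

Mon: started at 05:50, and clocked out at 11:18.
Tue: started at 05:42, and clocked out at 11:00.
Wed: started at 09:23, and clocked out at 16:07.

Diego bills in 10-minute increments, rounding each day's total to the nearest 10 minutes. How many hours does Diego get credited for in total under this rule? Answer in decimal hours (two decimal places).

17.50 hours

Mon: 05:50–11:18 = 5 h 28 min → rounds to 5 h 30 min
Tue: 05:42–11:00 = 5 h 18 min → rounds to 5 h 20 min
Wed: 09:23–16:07 = 6 h 44 min → rounds to 6 h 40 min
Total credited: 17 h 30 min.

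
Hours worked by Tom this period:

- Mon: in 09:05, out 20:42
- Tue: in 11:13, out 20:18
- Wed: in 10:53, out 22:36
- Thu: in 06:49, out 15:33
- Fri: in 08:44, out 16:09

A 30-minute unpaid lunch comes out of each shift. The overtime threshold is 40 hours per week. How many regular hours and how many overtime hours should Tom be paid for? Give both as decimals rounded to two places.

Mon: 09:05–20:42 = 11 h 37 min; less 30 min break → 11 h 7 min
Tue: 11:13–20:18 = 9 h 5 min; less 30 min break → 8 h 35 min
Wed: 10:53–22:36 = 11 h 43 min; less 30 min break → 11 h 13 min
Thu: 06:49–15:33 = 8 h 44 min; less 30 min break → 8 h 14 min
Fri: 08:44–16:09 = 7 h 25 min; less 30 min break → 6 h 55 min
Total worked: 46 h 4 min = 46.07 h.
Threshold 40 h → overtime 6 h 4 min, regular 40 h 0 min.

Regular 40.00 hours, overtime 6.07 hours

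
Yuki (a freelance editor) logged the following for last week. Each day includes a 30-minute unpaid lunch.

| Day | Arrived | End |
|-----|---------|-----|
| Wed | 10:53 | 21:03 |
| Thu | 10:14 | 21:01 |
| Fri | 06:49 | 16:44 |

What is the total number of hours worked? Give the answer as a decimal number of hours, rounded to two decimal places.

Wed: 10:53–21:03 = 10 h 10 min; less 30 min break → 9 h 40 min
Thu: 10:14–21:01 = 10 h 47 min; less 30 min break → 10 h 17 min
Fri: 06:49–16:44 = 9 h 55 min; less 30 min break → 9 h 25 min
Total: 9 h 40 min + 10 h 17 min + 9 h 25 min = 29 h 22 min.

29.37 hours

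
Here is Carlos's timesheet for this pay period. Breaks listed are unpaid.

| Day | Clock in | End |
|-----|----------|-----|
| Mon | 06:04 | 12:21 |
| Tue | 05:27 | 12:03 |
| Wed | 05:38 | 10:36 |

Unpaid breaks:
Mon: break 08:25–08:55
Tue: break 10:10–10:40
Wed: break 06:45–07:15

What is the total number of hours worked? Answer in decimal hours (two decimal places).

16.35 hours

Mon: 06:04–12:21 = 6 h 17 min; less 30 min break → 5 h 47 min
Tue: 05:27–12:03 = 6 h 36 min; less 30 min break → 6 h 6 min
Wed: 05:38–10:36 = 4 h 58 min; less 30 min break → 4 h 28 min
Total: 5 h 47 min + 6 h 6 min + 4 h 28 min = 16 h 21 min.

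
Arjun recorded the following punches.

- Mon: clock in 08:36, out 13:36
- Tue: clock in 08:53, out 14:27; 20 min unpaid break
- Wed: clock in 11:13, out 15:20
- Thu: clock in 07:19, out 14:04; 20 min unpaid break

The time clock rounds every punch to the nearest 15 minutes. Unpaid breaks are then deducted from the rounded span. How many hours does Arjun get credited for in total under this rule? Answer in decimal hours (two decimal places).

Mon: in 08:36→08:30, out 13:36→13:30; 5 h 0 min
Tue: in 08:53→09:00, out 14:27→14:30; 5 h 30 min − 20 min = 5 h 10 min
Wed: in 11:13→11:15, out 15:20→15:15; 4 h 0 min
Thu: in 07:19→07:15, out 14:04→14:00; 6 h 45 min − 20 min = 6 h 25 min
Total credited: 20 h 35 min.

20.58 hours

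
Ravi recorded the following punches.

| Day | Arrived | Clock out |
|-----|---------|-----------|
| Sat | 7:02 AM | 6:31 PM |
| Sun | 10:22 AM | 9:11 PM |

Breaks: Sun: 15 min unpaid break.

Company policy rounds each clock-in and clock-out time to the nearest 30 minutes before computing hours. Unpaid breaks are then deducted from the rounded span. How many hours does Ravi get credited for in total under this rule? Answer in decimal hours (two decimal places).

Sat: in 7:02 AM→7:00 AM, out 6:31 PM→6:30 PM; 11 h 30 min
Sun: in 10:22 AM→10:30 AM, out 9:11 PM→9:00 PM; 10 h 30 min − 15 min = 10 h 15 min
Total credited: 21 h 45 min.

21.75 hours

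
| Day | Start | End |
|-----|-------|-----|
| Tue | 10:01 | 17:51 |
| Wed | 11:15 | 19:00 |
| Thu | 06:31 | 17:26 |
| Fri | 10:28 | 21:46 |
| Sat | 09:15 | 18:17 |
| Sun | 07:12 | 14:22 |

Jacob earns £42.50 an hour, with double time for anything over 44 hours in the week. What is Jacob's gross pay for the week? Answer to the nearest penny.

Tue: 10:01–17:51 = 7 h 50 min
Wed: 11:15–19:00 = 7 h 45 min
Thu: 06:31–17:26 = 10 h 55 min
Fri: 10:28–21:46 = 11 h 18 min
Sat: 09:15–18:17 = 9 h 2 min
Sun: 07:12–14:22 = 7 h 10 min
Total worked: 54 h 0 min = 3240 min.
Regular 44 h 0 min = 2640 min at £42.50/h; overtime 10 h 0 min = 600 min at £85.00/h.
Pay = (2640 × £42.50 + 600 × £85.00) ÷ 60 = £2720.00.

£2720.00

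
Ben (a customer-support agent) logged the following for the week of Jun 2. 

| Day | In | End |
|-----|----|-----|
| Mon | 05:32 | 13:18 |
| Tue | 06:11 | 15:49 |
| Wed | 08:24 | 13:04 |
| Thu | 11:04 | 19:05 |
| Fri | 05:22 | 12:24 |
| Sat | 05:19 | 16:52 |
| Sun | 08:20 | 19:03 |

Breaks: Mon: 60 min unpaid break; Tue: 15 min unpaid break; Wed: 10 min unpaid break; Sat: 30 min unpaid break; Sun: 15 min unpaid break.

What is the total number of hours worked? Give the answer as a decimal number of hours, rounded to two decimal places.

Mon: 05:32–13:18 = 7 h 46 min; less 60 min break → 6 h 46 min
Tue: 06:11–15:49 = 9 h 38 min; less 15 min break → 9 h 23 min
Wed: 08:24–13:04 = 4 h 40 min; less 10 min break → 4 h 30 min
Thu: 11:04–19:05 = 8 h 1 min
Fri: 05:22–12:24 = 7 h 2 min
Sat: 05:19–16:52 = 11 h 33 min; less 30 min break → 11 h 3 min
Sun: 08:20–19:03 = 10 h 43 min; less 15 min break → 10 h 28 min
Total: 6 h 46 min + 9 h 23 min + 4 h 30 min + 8 h 1 min + 7 h 2 min + 11 h 3 min + 10 h 28 min = 57 h 13 min.

57.22 hours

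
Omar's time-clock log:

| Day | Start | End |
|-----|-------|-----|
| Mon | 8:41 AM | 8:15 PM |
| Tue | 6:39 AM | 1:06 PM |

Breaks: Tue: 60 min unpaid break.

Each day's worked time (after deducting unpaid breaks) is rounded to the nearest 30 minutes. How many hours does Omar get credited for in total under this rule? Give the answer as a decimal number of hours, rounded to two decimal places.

Mon: 8:41 AM–8:15 PM = 11 h 34 min → rounds to 11 h 30 min
Tue: 6:39 AM–1:06 PM = 6 h 27 min − 60 min = 5 h 27 min → rounds to 5 h 30 min
Total credited: 17 h 0 min.

17.00 hours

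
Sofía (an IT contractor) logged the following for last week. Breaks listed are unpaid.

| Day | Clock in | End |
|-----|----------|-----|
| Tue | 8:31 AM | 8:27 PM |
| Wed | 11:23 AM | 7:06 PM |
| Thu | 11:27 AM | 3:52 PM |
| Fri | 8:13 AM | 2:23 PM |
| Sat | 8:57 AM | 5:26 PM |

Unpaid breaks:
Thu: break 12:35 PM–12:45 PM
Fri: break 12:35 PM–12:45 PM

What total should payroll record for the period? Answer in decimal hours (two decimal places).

Tue: 8:31 AM–8:27 PM = 11 h 56 min
Wed: 11:23 AM–7:06 PM = 7 h 43 min
Thu: 11:27 AM–3:52 PM = 4 h 25 min; less 10 min break → 4 h 15 min
Fri: 8:13 AM–2:23 PM = 6 h 10 min; less 10 min break → 6 h 0 min
Sat: 8:57 AM–5:26 PM = 8 h 29 min
Total: 11 h 56 min + 7 h 43 min + 4 h 15 min + 6 h 0 min + 8 h 29 min = 38 h 23 min.

38.38 hours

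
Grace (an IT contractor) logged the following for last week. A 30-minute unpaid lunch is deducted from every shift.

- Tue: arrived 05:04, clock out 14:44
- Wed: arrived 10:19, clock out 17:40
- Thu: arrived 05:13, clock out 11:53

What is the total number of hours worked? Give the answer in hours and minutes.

Tue: 05:04–14:44 = 9 h 40 min; less 30 min break → 9 h 10 min
Wed: 10:19–17:40 = 7 h 21 min; less 30 min break → 6 h 51 min
Thu: 05:13–11:53 = 6 h 40 min; less 30 min break → 6 h 10 min
Total: 9 h 10 min + 6 h 51 min + 6 h 10 min = 22 h 11 min.

22 h 11 min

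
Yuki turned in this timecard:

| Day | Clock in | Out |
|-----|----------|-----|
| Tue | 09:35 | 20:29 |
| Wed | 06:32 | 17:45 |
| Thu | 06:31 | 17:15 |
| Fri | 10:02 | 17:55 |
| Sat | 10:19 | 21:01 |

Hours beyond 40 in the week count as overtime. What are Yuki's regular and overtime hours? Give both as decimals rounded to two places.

Tue: 09:35–20:29 = 10 h 54 min
Wed: 06:32–17:45 = 11 h 13 min
Thu: 06:31–17:15 = 10 h 44 min
Fri: 10:02–17:55 = 7 h 53 min
Sat: 10:19–21:01 = 10 h 42 min
Total worked: 51 h 26 min = 51.43 h.
Threshold 40 h → overtime 11 h 26 min, regular 40 h 0 min.

Regular 40.00 hours, overtime 11.43 hours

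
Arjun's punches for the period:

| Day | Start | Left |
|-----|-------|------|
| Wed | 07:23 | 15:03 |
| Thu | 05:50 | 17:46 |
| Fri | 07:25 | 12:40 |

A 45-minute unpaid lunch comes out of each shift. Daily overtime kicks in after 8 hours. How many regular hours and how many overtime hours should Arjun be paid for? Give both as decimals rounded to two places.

Regular 19.42 hours, overtime 3.18 hours

Wed: 07:23–15:03 = 7 h 40 min; less 45 min break → 6 h 55 min
Thu: 05:50–17:46 = 11 h 56 min; less 45 min break → 11 h 11 min
Fri: 07:25–12:40 = 5 h 15 min; less 45 min break → 4 h 30 min
Wed reg 6 h 55 min / OT 0 h 0 min; Thu reg 8 h 0 min / OT 3 h 11 min; Fri reg 4 h 30 min / OT 0 h 0 min.
Totals: regular 19 h 25 min, overtime 3 h 11 min.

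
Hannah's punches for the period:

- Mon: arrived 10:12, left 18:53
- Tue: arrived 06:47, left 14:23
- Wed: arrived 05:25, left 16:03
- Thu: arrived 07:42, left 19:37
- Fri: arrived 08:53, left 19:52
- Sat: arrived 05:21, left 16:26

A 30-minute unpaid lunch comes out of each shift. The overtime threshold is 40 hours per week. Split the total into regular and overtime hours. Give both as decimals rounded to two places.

Regular 40.00 hours, overtime 17.90 hours

Mon: 10:12–18:53 = 8 h 41 min; less 30 min break → 8 h 11 min
Tue: 06:47–14:23 = 7 h 36 min; less 30 min break → 7 h 6 min
Wed: 05:25–16:03 = 10 h 38 min; less 30 min break → 10 h 8 min
Thu: 07:42–19:37 = 11 h 55 min; less 30 min break → 11 h 25 min
Fri: 08:53–19:52 = 10 h 59 min; less 30 min break → 10 h 29 min
Sat: 05:21–16:26 = 11 h 5 min; less 30 min break → 10 h 35 min
Total worked: 57 h 54 min = 57.90 h.
Threshold 40 h → overtime 17 h 54 min, regular 40 h 0 min.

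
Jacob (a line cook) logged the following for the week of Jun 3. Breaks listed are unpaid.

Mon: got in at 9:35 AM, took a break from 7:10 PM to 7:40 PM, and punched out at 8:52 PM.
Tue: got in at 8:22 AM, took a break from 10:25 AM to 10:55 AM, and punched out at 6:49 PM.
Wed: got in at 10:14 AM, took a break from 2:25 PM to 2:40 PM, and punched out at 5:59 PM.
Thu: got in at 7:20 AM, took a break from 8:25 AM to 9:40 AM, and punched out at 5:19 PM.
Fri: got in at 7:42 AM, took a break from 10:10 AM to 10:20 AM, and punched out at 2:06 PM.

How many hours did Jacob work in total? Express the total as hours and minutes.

Mon: 9:35 AM–8:52 PM = 11 h 17 min; less 30 min break → 10 h 47 min
Tue: 8:22 AM–6:49 PM = 10 h 27 min; less 30 min break → 9 h 57 min
Wed: 10:14 AM–5:59 PM = 7 h 45 min; less 15 min break → 7 h 30 min
Thu: 7:20 AM–5:19 PM = 9 h 59 min; less 75 min break → 8 h 44 min
Fri: 7:42 AM–2:06 PM = 6 h 24 min; less 10 min break → 6 h 14 min
Total: 10 h 47 min + 9 h 57 min + 7 h 30 min + 8 h 44 min + 6 h 14 min = 43 h 12 min.

43 h 12 min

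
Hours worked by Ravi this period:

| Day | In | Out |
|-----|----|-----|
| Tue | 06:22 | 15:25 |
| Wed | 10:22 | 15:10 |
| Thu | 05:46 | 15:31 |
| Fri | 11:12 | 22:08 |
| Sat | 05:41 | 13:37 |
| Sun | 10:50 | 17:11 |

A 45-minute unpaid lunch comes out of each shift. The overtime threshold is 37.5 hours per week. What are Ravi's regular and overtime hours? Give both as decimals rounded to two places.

Tue: 06:22–15:25 = 9 h 3 min; less 45 min break → 8 h 18 min
Wed: 10:22–15:10 = 4 h 48 min; less 45 min break → 4 h 3 min
Thu: 05:46–15:31 = 9 h 45 min; less 45 min break → 9 h 0 min
Fri: 11:12–22:08 = 10 h 56 min; less 45 min break → 10 h 11 min
Sat: 05:41–13:37 = 7 h 56 min; less 45 min break → 7 h 11 min
Sun: 10:50–17:11 = 6 h 21 min; less 45 min break → 5 h 36 min
Total worked: 44 h 19 min = 44.32 h.
Threshold 37.5 h → overtime 6 h 49 min, regular 37 h 30 min.

Regular 37.50 hours, overtime 6.82 hours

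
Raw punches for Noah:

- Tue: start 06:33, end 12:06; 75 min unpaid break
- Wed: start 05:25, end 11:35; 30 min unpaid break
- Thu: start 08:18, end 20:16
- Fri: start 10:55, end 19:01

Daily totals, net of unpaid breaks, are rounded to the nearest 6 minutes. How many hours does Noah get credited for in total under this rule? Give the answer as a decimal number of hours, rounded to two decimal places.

30.10 hours

Tue: 06:33–12:06 = 5 h 33 min − 75 min = 4 h 18 min → rounds to 4 h 18 min
Wed: 05:25–11:35 = 6 h 10 min − 30 min = 5 h 40 min → rounds to 5 h 42 min
Thu: 08:18–20:16 = 11 h 58 min → rounds to 12 h 0 min
Fri: 10:55–19:01 = 8 h 6 min → rounds to 8 h 6 min
Total credited: 30 h 6 min.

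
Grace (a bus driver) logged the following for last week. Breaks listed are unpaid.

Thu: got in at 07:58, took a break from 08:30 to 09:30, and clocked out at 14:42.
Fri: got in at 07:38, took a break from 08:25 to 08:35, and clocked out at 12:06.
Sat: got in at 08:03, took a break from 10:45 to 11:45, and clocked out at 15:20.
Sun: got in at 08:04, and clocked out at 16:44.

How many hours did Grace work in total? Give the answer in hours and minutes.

Thu: 07:58–14:42 = 6 h 44 min; less 60 min break → 5 h 44 min
Fri: 07:38–12:06 = 4 h 28 min; less 10 min break → 4 h 18 min
Sat: 08:03–15:20 = 7 h 17 min; less 60 min break → 6 h 17 min
Sun: 08:04–16:44 = 8 h 40 min
Total: 5 h 44 min + 4 h 18 min + 6 h 17 min + 8 h 40 min = 24 h 59 min.

24 h 59 min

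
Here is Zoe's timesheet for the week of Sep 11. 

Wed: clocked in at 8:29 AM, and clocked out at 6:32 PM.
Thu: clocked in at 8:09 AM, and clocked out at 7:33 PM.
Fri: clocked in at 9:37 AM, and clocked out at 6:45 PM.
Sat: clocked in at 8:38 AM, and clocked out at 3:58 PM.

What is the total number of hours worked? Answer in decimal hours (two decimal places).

37.92 hours

Wed: 8:29 AM–6:32 PM = 10 h 3 min
Thu: 8:09 AM–7:33 PM = 11 h 24 min
Fri: 9:37 AM–6:45 PM = 9 h 8 min
Sat: 8:38 AM–3:58 PM = 7 h 20 min
Total: 10 h 3 min + 11 h 24 min + 9 h 8 min + 7 h 20 min = 37 h 55 min.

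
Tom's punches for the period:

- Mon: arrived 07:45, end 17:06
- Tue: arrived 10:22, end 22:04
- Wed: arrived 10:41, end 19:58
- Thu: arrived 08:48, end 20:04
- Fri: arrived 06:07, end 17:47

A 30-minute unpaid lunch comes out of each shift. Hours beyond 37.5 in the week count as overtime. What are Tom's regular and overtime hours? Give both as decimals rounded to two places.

Regular 37.50 hours, overtime 13.27 hours

Mon: 07:45–17:06 = 9 h 21 min; less 30 min break → 8 h 51 min
Tue: 10:22–22:04 = 11 h 42 min; less 30 min break → 11 h 12 min
Wed: 10:41–19:58 = 9 h 17 min; less 30 min break → 8 h 47 min
Thu: 08:48–20:04 = 11 h 16 min; less 30 min break → 10 h 46 min
Fri: 06:07–17:47 = 11 h 40 min; less 30 min break → 11 h 10 min
Total worked: 50 h 46 min = 50.77 h.
Threshold 37.5 h → overtime 13 h 16 min, regular 37 h 30 min.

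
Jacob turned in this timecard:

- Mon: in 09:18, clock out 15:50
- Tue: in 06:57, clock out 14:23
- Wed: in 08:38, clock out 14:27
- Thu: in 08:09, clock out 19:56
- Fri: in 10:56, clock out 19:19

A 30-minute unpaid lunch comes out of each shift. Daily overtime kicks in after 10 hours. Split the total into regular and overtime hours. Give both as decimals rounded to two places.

Regular 36.17 hours, overtime 1.28 hours

Mon: 09:18–15:50 = 6 h 32 min; less 30 min break → 6 h 2 min
Tue: 06:57–14:23 = 7 h 26 min; less 30 min break → 6 h 56 min
Wed: 08:38–14:27 = 5 h 49 min; less 30 min break → 5 h 19 min
Thu: 08:09–19:56 = 11 h 47 min; less 30 min break → 11 h 17 min
Fri: 10:56–19:19 = 8 h 23 min; less 30 min break → 7 h 53 min
Mon reg 6 h 2 min / OT 0 h 0 min; Tue reg 6 h 56 min / OT 0 h 0 min; Wed reg 5 h 19 min / OT 0 h 0 min; Thu reg 10 h 0 min / OT 1 h 17 min; Fri reg 7 h 53 min / OT 0 h 0 min.
Totals: regular 36 h 10 min, overtime 1 h 17 min.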